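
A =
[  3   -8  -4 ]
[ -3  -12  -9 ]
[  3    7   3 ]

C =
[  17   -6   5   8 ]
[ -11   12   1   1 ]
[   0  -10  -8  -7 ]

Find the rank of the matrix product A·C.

First compute AC:
[[139, -74,  39,  44],
 [ 81, -36,  45,  27],
 [-26,  36,  -2,  10]]
Now row reduce the product.
R2 ← R2 − (81/139)·R1: [0, 990/139, 3096/139, 189/139]
R3 ← R3 + (26/139)·R1: [0, 3080/139, 736/139, 2534/139]
R3 ← R3 − (28/9)·R2: [0, 0, -64, 14]
3 nonzero rows, so rank(AC) = 3.

3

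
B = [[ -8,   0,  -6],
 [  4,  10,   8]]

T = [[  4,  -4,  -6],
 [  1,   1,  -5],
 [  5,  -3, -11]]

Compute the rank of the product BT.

2

First compute BT:
[[-62,  50, 114],
 [ 66, -30, -162]]
Now row reduce the product.
R2 ← R2 + (33/31)·R1: [0, 720/31, -1260/31]
2 nonzero rows, so rank(BT) = 2.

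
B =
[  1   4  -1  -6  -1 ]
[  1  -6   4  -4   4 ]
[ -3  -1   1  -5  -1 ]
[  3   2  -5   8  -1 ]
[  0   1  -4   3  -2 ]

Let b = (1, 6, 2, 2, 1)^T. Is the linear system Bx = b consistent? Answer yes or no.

Row reduce the augmented matrix [B | b].
R2 ← R2 − R1: [0, -10, 5, 2, 5, 5]
R3 ← R3 + (3)·R1: [0, 11, -2, -23, -4, 5]
R4 ← R4 − (3)·R1: [0, -10, -2, 26, 2, -1]
R3 ← R3 + (11/10)·R2: [0, 0, 7/2, -104/5, 3/2, 21/2]
R4 ← R4 − R2: [0, 0, -7, 24, -3, -6]
R5 ← R5 + (1/10)·R2: [0, 0, -7/2, 16/5, -3/2, 3/2]
R4 ← R4 + (2)·R3: [0, 0, 0, -88/5, 0, 15]
R5 ← R5 + R3: [0, 0, 0, -88/5, 0, 12]
R5 ← R5 − R4: [0, 0, 0, 0, 0, -3]
The echelon form has 5 nonzero rows; the last pivot sits in the augmented column, so rank(B) = 4 but rank([B|b]) = 5.
Since the ranks differ, the system is inconsistent.

no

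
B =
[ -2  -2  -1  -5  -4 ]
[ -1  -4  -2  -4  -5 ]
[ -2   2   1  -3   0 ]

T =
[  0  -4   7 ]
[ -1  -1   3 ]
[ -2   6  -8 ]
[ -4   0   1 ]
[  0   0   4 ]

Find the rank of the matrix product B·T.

2

First compute BT:
[[ 24,   4, -33],
 [ 24,  -4, -27],
 [  8,  12, -19]]
Now row reduce the product.
R2 ← R2 − R1: [0, -8, 6]
R3 ← R3 − (1/3)·R1: [0, 32/3, -8]
R3 ← R3 + (4/3)·R2: [0, 0, 0]
2 nonzero rows, so rank(BT) = 2.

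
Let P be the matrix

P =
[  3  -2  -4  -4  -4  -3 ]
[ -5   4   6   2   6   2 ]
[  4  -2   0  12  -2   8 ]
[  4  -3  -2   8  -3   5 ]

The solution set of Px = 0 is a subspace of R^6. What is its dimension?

Row reduce to echelon form.
R2 ← R2 + (5/3)·R1: [0, 2/3, -2/3, -14/3, -2/3, -3]
R3 ← R3 − (4/3)·R1: [0, 2/3, 16/3, 52/3, 10/3, 12]
R4 ← R4 − (4/3)·R1: [0, -1/3, 10/3, 40/3, 7/3, 9]
R3 ← R3 − R2: [0, 0, 6, 22, 4, 15]
R4 ← R4 + (1/2)·R2: [0, 0, 3, 11, 2, 15/2]
R4 ← R4 − (1/2)·R3: [0, 0, 0, 0, 0, 0]
3 nonzero rows, so rank(P) = 3.
P has 6 columns; by rank–nullity, nullity = 6 − 3 = 3.

3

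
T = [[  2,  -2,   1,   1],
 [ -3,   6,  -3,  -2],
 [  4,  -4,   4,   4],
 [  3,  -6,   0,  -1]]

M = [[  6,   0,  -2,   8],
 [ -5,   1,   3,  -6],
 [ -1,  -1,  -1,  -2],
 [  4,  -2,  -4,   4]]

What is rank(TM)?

2

First compute TM:
[[ 25,  -5, -15,  30],
 [-53,  13,  35, -62],
 [ 56, -16, -40,  64],
 [ 44,  -4, -20,  56]]
Now row reduce the product.
R2 ← R2 + (53/25)·R1: [0, 12/5, 16/5, 8/5]
R3 ← R3 − (56/25)·R1: [0, -24/5, -32/5, -16/5]
R4 ← R4 − (44/25)·R1: [0, 24/5, 32/5, 16/5]
R3 ← R3 + (2)·R2: [0, 0, 0, 0]
R4 ← R4 − (2)·R2: [0, 0, 0, 0]
2 nonzero rows, so rank(TM) = 2.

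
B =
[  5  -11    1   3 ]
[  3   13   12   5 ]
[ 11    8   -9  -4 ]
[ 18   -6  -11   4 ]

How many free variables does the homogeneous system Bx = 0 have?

0

Row reduce to echelon form.
R2 ← R2 − (3/5)·R1: [0, 98/5, 57/5, 16/5]
R3 ← R3 − (11/5)·R1: [0, 161/5, -56/5, -53/5]
R4 ← R4 − (18/5)·R1: [0, 168/5, -73/5, -34/5]
R3 ← R3 − (23/14)·R2: [0, 0, -419/14, -111/7]
R4 ← R4 − (12/7)·R2: [0, 0, -239/7, -86/7]
R4 ← R4 − (478/419)·R3: [0, 0, 0, 2432/419]
4 nonzero rows, so rank(B) = 4.
B has 4 columns; by rank–nullity, nullity = 4 − 4 = 0.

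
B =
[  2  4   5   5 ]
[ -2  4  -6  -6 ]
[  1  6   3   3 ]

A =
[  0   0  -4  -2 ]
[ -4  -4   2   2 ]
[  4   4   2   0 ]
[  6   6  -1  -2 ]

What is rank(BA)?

2

First compute BA:
[[ 34,  34,   5,  -6],
 [-76, -76,  10,  24],
 [  6,   6,  11,   4]]
Now row reduce the product.
R2 ← R2 + (38/17)·R1: [0, 0, 360/17, 180/17]
R3 ← R3 − (3/17)·R1: [0, 0, 172/17, 86/17]
R3 ← R3 − (43/90)·R2: [0, 0, 0, 0]
2 nonzero rows, so rank(BA) = 2.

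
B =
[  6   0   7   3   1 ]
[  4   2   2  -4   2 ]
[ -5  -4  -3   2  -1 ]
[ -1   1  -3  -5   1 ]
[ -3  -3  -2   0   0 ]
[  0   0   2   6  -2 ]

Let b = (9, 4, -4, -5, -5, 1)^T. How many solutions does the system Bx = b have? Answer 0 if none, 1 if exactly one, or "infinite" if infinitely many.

Row reduce the augmented matrix [B | b].
R2 ← R2 − (2/3)·R1: [0, 2, -8/3, -6, 4/3, -2]
R3 ← R3 + (5/6)·R1: [0, -4, 17/6, 9/2, -1/6, 7/2]
R4 ← R4 + (1/6)·R1: [0, 1, -11/6, -9/2, 7/6, -7/2]
R5 ← R5 + (1/2)·R1: [0, -3, 3/2, 3/2, 1/2, -1/2]
R3 ← R3 + (2)·R2: [0, 0, -5/2, -15/2, 5/2, -1/2]
R4 ← R4 − (1/2)·R2: [0, 0, -1/2, -3/2, 1/2, -5/2]
R5 ← R5 + (3/2)·R2: [0, 0, -5/2, -15/2, 5/2, -7/2]
R4 ← R4 − (1/5)·R3: [0, 0, 0, 0, 0, -12/5]
R5 ← R5 − R3: [0, 0, 0, 0, 0, -3]
R6 ← R6 + (4/5)·R3: [0, 0, 0, 0, 0, 3/5]
R5 ← R5 − (5/4)·R4: [0, 0, 0, 0, 0, 0]
R6 ← R6 + (1/4)·R4: [0, 0, 0, 0, 0, 0]
The echelon form has 4 nonzero rows; the last pivot sits in the augmented column, so rank(B) = 3 but rank([B|b]) = 4.
Since the ranks differ, the system is inconsistent.
It has no solutions.

0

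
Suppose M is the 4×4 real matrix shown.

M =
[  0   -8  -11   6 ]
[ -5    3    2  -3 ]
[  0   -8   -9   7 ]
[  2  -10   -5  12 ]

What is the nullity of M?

0

Row reduce to echelon form.
Swap R1 ↔ R2
R4 ← R4 + (2/5)·R1: [0, -44/5, -21/5, 54/5]
R3 ← R3 − R2: [0, 0, 2, 1]
R4 ← R4 − (11/10)·R2: [0, 0, 79/10, 21/5]
R4 ← R4 − (79/20)·R3: [0, 0, 0, 1/4]
4 nonzero rows, so rank(M) = 4.
M has 4 columns; by rank–nullity, nullity = 4 − 4 = 0.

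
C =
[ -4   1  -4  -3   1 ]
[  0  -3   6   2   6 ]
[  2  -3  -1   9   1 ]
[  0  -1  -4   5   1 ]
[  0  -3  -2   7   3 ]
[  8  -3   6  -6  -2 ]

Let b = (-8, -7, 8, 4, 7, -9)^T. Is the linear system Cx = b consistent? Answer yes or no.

no

Row reduce the augmented matrix [C | b].
R3 ← R3 + (1/2)·R1: [0, -5/2, -3, 15/2, 3/2, 4]
R6 ← R6 + (2)·R1: [0, -1, -2, -12, 0, -25]
R3 ← R3 − (5/6)·R2: [0, 0, -8, 35/6, -7/2, 59/6]
R4 ← R4 − (1/3)·R2: [0, 0, -6, 13/3, -1, 19/3]
R5 ← R5 − R2: [0, 0, -8, 5, -3, 14]
R6 ← R6 − (1/3)·R2: [0, 0, -4, -38/3, -2, -68/3]
R4 ← R4 − (3/4)·R3: [0, 0, 0, -1/24, 13/8, -25/24]
R5 ← R5 − R3: [0, 0, 0, -5/6, 1/2, 25/6]
R6 ← R6 − (1/2)·R3: [0, 0, 0, -187/12, -1/4, -331/12]
R5 ← R5 − (20)·R4: [0, 0, 0, 0, -32, 25]
R6 ← R6 − (374)·R4: [0, 0, 0, 0, -608, 362]
R6 ← R6 − (19)·R5: [0, 0, 0, 0, 0, -113]
The echelon form has 6 nonzero rows; the last pivot sits in the augmented column, so rank(C) = 5 but rank([C|b]) = 6.
Since the ranks differ, the system is inconsistent.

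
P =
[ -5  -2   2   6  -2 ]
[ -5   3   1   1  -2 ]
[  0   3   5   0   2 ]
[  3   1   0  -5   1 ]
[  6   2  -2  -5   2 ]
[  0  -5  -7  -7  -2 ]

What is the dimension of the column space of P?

5

Row reduce to echelon form.
R2 ← R2 − R1: [0, 5, -1, -5, 0]
R4 ← R4 + (3/5)·R1: [0, -1/5, 6/5, -7/5, -1/5]
R5 ← R5 + (6/5)·R1: [0, -2/5, 2/5, 11/5, -2/5]
R3 ← R3 − (3/5)·R2: [0, 0, 28/5, 3, 2]
R4 ← R4 + (1/25)·R2: [0, 0, 29/25, -8/5, -1/5]
R5 ← R5 + (2/25)·R2: [0, 0, 8/25, 9/5, -2/5]
R6 ← R6 + R2: [0, 0, -8, -12, -2]
R4 ← R4 − (29/140)·R3: [0, 0, 0, -311/140, -43/70]
R5 ← R5 − (2/35)·R3: [0, 0, 0, 57/35, -18/35]
R6 ← R6 + (10/7)·R3: [0, 0, 0, -54/7, 6/7]
R5 ← R5 + (228/311)·R4: [0, 0, 0, 0, -300/311]
R6 ← R6 − (1080/311)·R4: [0, 0, 0, 0, 930/311]
R6 ← R6 + (31/10)·R5: [0, 0, 0, 0, 0]
Echelon form has 5 nonzero rows, so rank(P) = 5.
The column space has dimension equal to the rank: 5.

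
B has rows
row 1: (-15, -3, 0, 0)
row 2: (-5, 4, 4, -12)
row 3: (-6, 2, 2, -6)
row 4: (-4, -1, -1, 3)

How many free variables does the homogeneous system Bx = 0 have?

Row reduce to echelon form.
R2 ← R2 − (1/3)·R1: [0, 5, 4, -12]
R3 ← R3 − (2/5)·R1: [0, 16/5, 2, -6]
R4 ← R4 − (4/15)·R1: [0, -1/5, -1, 3]
R3 ← R3 − (16/25)·R2: [0, 0, -14/25, 42/25]
R4 ← R4 + (1/25)·R2: [0, 0, -21/25, 63/25]
R4 ← R4 − (3/2)·R3: [0, 0, 0, 0]
3 nonzero rows, so rank(B) = 3.
B has 4 columns; by rank–nullity, nullity = 4 − 3 = 1.

1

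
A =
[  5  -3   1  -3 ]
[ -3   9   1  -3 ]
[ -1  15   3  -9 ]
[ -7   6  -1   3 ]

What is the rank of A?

2

Row reduce to echelon form.
R2 ← R2 + (3/5)·R1: [0, 36/5, 8/5, -24/5]
R3 ← R3 + (1/5)·R1: [0, 72/5, 16/5, -48/5]
R4 ← R4 + (7/5)·R1: [0, 9/5, 2/5, -6/5]
R3 ← R3 − (2)·R2: [0, 0, 0, 0]
R4 ← R4 − (1/4)·R2: [0, 0, 0, 0]
Echelon form has 2 nonzero rows, so rank(A) = 2.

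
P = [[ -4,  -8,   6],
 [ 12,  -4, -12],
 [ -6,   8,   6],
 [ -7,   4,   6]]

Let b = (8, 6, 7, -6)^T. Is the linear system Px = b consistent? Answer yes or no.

no

Row reduce the augmented matrix [P | b].
R2 ← R2 + (3)·R1: [0, -28, 6, 30]
R3 ← R3 − (3/2)·R1: [0, 20, -3, -5]
R4 ← R4 − (7/4)·R1: [0, 18, -9/2, -20]
R3 ← R3 + (5/7)·R2: [0, 0, 9/7, 115/7]
R4 ← R4 + (9/14)·R2: [0, 0, -9/14, -5/7]
R4 ← R4 + (1/2)·R3: [0, 0, 0, 15/2]
The echelon form has 4 nonzero rows; the last pivot sits in the augmented column, so rank(P) = 3 but rank([P|b]) = 4.
Since the ranks differ, the system is inconsistent.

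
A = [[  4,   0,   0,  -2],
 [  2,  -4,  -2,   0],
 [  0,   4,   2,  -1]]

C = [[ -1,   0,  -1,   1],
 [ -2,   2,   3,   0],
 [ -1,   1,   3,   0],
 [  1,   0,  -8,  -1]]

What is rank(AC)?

First compute AC:
[[ -6,   0,  12,   6],
 [  8, -10, -20,   2],
 [-11,  10,  26,   1]]
Now row reduce the product.
R2 ← R2 + (4/3)·R1: [0, -10, -4, 10]
R3 ← R3 − (11/6)·R1: [0, 10, 4, -10]
R3 ← R3 + R2: [0, 0, 0, 0]
2 nonzero rows, so rank(AC) = 2.

2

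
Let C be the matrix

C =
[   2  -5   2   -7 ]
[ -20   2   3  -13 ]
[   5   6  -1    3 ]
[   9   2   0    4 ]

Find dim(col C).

Row reduce to echelon form.
R2 ← R2 + (10)·R1: [0, -48, 23, -83]
R3 ← R3 − (5/2)·R1: [0, 37/2, -6, 41/2]
R4 ← R4 − (9/2)·R1: [0, 49/2, -9, 71/2]
R3 ← R3 + (37/96)·R2: [0, 0, 275/96, -1103/96]
R4 ← R4 + (49/96)·R2: [0, 0, 263/96, -659/96]
R4 ← R4 − (263/275)·R3: [0, 0, 0, 1134/275]
Echelon form has 4 nonzero rows, so rank(C) = 4.
The column space has dimension equal to the rank: 4.

4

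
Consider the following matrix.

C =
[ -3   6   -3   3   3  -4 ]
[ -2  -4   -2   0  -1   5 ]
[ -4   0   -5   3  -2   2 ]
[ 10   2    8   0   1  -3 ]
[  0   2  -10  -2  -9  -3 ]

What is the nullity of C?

1

Row reduce to echelon form.
R2 ← R2 − (2/3)·R1: [0, -8, 0, -2, -3, 23/3]
R3 ← R3 − (4/3)·R1: [0, -8, -1, -1, -6, 22/3]
R4 ← R4 + (10/3)·R1: [0, 22, -2, 10, 11, -49/3]
R3 ← R3 − R2: [0, 0, -1, 1, -3, -1/3]
R4 ← R4 + (11/4)·R2: [0, 0, -2, 9/2, 11/4, 19/4]
R5 ← R5 + (1/4)·R2: [0, 0, -10, -5/2, -39/4, -13/12]
R4 ← R4 − (2)·R3: [0, 0, 0, 5/2, 35/4, 65/12]
R5 ← R5 − (10)·R3: [0, 0, 0, -25/2, 81/4, 9/4]
R5 ← R5 + (5)·R4: [0, 0, 0, 0, 64, 88/3]
5 nonzero rows, so rank(C) = 5.
C has 6 columns; by rank–nullity, nullity = 6 − 5 = 1.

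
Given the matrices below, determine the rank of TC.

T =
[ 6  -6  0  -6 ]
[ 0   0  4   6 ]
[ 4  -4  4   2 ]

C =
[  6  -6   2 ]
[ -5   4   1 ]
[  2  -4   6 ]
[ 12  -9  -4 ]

First compute TC:
[[ -6,  -6,  30],
 [ 80, -70,   0],
 [ 76, -74,  20]]
Now row reduce the product.
R2 ← R2 + (40/3)·R1: [0, -150, 400]
R3 ← R3 + (38/3)·R1: [0, -150, 400]
R3 ← R3 − R2: [0, 0, 0]
2 nonzero rows, so rank(TC) = 2.

2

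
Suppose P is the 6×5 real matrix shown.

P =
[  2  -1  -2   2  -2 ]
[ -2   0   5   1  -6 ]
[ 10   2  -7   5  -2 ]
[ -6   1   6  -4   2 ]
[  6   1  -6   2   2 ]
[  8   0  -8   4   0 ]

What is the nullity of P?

2

Row reduce to echelon form.
R2 ← R2 + R1: [0, -1, 3, 3, -8]
R3 ← R3 − (5)·R1: [0, 7, 3, -5, 8]
R4 ← R4 + (3)·R1: [0, -2, 0, 2, -4]
R5 ← R5 − (3)·R1: [0, 4, 0, -4, 8]
R6 ← R6 − (4)·R1: [0, 4, 0, -4, 8]
R3 ← R3 + (7)·R2: [0, 0, 24, 16, -48]
R4 ← R4 − (2)·R2: [0, 0, -6, -4, 12]
R5 ← R5 + (4)·R2: [0, 0, 12, 8, -24]
R6 ← R6 + (4)·R2: [0, 0, 12, 8, -24]
R4 ← R4 + (1/4)·R3: [0, 0, 0, 0, 0]
R5 ← R5 − (1/2)·R3: [0, 0, 0, 0, 0]
R6 ← R6 − (1/2)·R3: [0, 0, 0, 0, 0]
3 nonzero rows, so rank(P) = 3.
P has 5 columns; by rank–nullity, nullity = 5 − 3 = 2.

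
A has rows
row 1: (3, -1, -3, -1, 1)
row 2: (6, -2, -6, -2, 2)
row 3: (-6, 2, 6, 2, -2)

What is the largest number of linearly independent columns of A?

Row reduce to echelon form.
R2 ← R2 − (2)·R1: [0, 0, 0, 0, 0]
R3 ← R3 + (2)·R1: [0, 0, 0, 0, 0]
Echelon form has 1 nonzero row, so rank(A) = 1.
The rank gives the maximum number of linearly independent columns: 1.

1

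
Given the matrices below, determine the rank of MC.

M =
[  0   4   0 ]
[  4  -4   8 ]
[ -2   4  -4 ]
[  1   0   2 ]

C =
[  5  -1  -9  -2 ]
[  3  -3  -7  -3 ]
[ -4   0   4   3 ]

2

First compute MC:
[[ 12, -12, -28, -12],
 [-24,   8,  24,  28],
 [ 18, -10, -26, -20],
 [ -3,  -1,  -1,   4]]
Now row reduce the product.
R2 ← R2 + (2)·R1: [0, -16, -32, 4]
R3 ← R3 − (3/2)·R1: [0, 8, 16, -2]
R4 ← R4 + (1/4)·R1: [0, -4, -8, 1]
R3 ← R3 + (1/2)·R2: [0, 0, 0, 0]
R4 ← R4 − (1/4)·R2: [0, 0, 0, 0]
2 nonzero rows, so rank(MC) = 2.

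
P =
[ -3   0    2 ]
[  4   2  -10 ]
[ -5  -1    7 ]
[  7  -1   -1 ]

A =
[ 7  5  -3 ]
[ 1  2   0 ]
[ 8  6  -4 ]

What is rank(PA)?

First compute PA:
[[ -5,  -3,   1],
 [-50, -36,  28],
 [ 20,  15, -13],
 [ 40,  27, -17]]
Now row reduce the product.
R2 ← R2 − (10)·R1: [0, -6, 18]
R3 ← R3 + (4)·R1: [0, 3, -9]
R4 ← R4 + (8)·R1: [0, 3, -9]
R3 ← R3 + (1/2)·R2: [0, 0, 0]
R4 ← R4 + (1/2)·R2: [0, 0, 0]
2 nonzero rows, so rank(PA) = 2.

2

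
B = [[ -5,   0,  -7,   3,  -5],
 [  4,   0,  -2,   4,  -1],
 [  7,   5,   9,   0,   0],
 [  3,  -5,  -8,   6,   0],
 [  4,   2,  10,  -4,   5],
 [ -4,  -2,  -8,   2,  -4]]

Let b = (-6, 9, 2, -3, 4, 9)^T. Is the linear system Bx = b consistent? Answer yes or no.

Row reduce the augmented matrix [B | b].
R2 ← R2 + (4/5)·R1: [0, 0, -38/5, 32/5, -5, 21/5]
R3 ← R3 + (7/5)·R1: [0, 5, -4/5, 21/5, -7, -32/5]
R4 ← R4 + (3/5)·R1: [0, -5, -61/5, 39/5, -3, -33/5]
R5 ← R5 + (4/5)·R1: [0, 2, 22/5, -8/5, 1, -4/5]
R6 ← R6 − (4/5)·R1: [0, -2, -12/5, -2/5, 0, 69/5]
Swap R2 ↔ R3
R4 ← R4 + R2: [0, 0, -13, 12, -10, -13]
R5 ← R5 − (2/5)·R2: [0, 0, 118/25, -82/25, 19/5, 44/25]
R6 ← R6 + (2/5)·R2: [0, 0, -68/25, 32/25, -14/5, 281/25]
R4 ← R4 − (65/38)·R3: [0, 0, 0, 20/19, -55/38, -767/38]
R5 ← R5 + (59/95)·R3: [0, 0, 0, 66/95, 66/95, 83/19]
R6 ← R6 − (34/95)·R3: [0, 0, 0, -96/95, -96/95, 185/19]
R5 ← R5 − (33/50)·R4: [0, 0, 0, 0, 33/20, 1769/100]
R6 ← R6 + (24/25)·R4: [0, 0, 0, 0, -12/5, -241/25]
R6 ← R6 + (16/11)·R5: [0, 0, 0, 0, 0, 177/11]
The echelon form has 6 nonzero rows; the last pivot sits in the augmented column, so rank(B) = 5 but rank([B|b]) = 6.
Since the ranks differ, the system is inconsistent.

no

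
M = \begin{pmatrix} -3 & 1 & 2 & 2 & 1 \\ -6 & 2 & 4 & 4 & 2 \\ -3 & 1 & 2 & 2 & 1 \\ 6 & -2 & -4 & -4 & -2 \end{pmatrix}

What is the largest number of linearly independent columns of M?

Row reduce to echelon form.
R2 ← R2 − (2)·R1: [0, 0, 0, 0, 0]
R3 ← R3 − R1: [0, 0, 0, 0, 0]
R4 ← R4 + (2)·R1: [0, 0, 0, 0, 0]
Echelon form has 1 nonzero row, so rank(M) = 1.
The rank gives the maximum number of linearly independent columns: 1.

1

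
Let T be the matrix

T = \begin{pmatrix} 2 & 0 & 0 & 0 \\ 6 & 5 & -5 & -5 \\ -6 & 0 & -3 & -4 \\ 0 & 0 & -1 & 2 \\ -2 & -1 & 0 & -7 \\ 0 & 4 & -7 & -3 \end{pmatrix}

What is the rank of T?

Row reduce to echelon form.
R2 ← R2 − (3)·R1: [0, 5, -5, -5]
R3 ← R3 + (3)·R1: [0, 0, -3, -4]
R5 ← R5 + R1: [0, -1, 0, -7]
R5 ← R5 + (1/5)·R2: [0, 0, -1, -8]
R6 ← R6 − (4/5)·R2: [0, 0, -3, 1]
R4 ← R4 − (1/3)·R3: [0, 0, 0, 10/3]
R5 ← R5 − (1/3)·R3: [0, 0, 0, -20/3]
R6 ← R6 − R3: [0, 0, 0, 5]
R5 ← R5 + (2)·R4: [0, 0, 0, 0]
R6 ← R6 − (3/2)·R4: [0, 0, 0, 0]
Echelon form has 4 nonzero rows, so rank(T) = 4.

4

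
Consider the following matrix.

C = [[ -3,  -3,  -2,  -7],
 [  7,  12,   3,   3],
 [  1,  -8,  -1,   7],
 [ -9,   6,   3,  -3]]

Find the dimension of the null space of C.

1

Row reduce to echelon form.
R2 ← R2 + (7/3)·R1: [0, 5, -5/3, -40/3]
R3 ← R3 + (1/3)·R1: [0, -9, -5/3, 14/3]
R4 ← R4 − (3)·R1: [0, 15, 9, 18]
R3 ← R3 + (9/5)·R2: [0, 0, -14/3, -58/3]
R4 ← R4 − (3)·R2: [0, 0, 14, 58]
R4 ← R4 + (3)·R3: [0, 0, 0, 0]
3 nonzero rows, so rank(C) = 3.
C has 4 columns; by rank–nullity, nullity = 4 − 3 = 1.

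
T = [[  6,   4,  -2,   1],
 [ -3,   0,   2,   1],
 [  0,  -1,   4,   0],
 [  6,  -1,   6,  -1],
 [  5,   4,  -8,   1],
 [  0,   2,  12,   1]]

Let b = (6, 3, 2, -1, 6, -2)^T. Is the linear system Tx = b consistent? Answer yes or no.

Row reduce the augmented matrix [T | b].
R2 ← R2 + (1/2)·R1: [0, 2, 1, 3/2, 6]
R4 ← R4 − R1: [0, -5, 8, -2, -7]
R5 ← R5 − (5/6)·R1: [0, 2/3, -19/3, 1/6, 1]
R3 ← R3 + (1/2)·R2: [0, 0, 9/2, 3/4, 5]
R4 ← R4 + (5/2)·R2: [0, 0, 21/2, 7/4, 8]
R5 ← R5 − (1/3)·R2: [0, 0, -20/3, -1/3, -1]
R6 ← R6 − R2: [0, 0, 11, -1/2, -8]
R4 ← R4 − (7/3)·R3: [0, 0, 0, 0, -11/3]
R5 ← R5 + (40/27)·R3: [0, 0, 0, 7/9, 173/27]
R6 ← R6 − (22/9)·R3: [0, 0, 0, -7/3, -182/9]
Swap R4 ↔ R5
R6 ← R6 + (3)·R4: [0, 0, 0, 0, -1]
R6 ← R6 − (3/11)·R5: [0, 0, 0, 0, 0]
The echelon form has 5 nonzero rows; the last pivot sits in the augmented column, so rank(T) = 4 but rank([T|b]) = 5.
Since the ranks differ, the system is inconsistent.

no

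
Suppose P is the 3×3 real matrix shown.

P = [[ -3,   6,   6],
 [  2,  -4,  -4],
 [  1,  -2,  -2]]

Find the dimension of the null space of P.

2

Row reduce to echelon form.
R2 ← R2 + (2/3)·R1: [0, 0, 0]
R3 ← R3 + (1/3)·R1: [0, 0, 0]
1 nonzero row, so rank(P) = 1.
P has 3 columns; by rank–nullity, nullity = 3 − 1 = 2.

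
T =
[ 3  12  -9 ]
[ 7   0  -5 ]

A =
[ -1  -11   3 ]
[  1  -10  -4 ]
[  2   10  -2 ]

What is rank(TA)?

2

First compute TA:
[[ -9, -243, -21],
 [-17, -127,  31]]
Now row reduce the product.
R2 ← R2 − (17/9)·R1: [0, 332, 212/3]
2 nonzero rows, so rank(TA) = 2.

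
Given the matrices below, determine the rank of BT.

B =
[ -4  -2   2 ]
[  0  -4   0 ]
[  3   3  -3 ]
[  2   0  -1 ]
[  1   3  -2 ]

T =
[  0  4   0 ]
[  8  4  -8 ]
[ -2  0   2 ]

2

First compute BT:
[[-20, -24,  20],
 [-32, -16,  32],
 [ 30,  24, -30],
 [  2,   8,  -2],
 [ 28,  16, -28]]
Now row reduce the product.
R2 ← R2 − (8/5)·R1: [0, 112/5, 0]
R3 ← R3 + (3/2)·R1: [0, -12, 0]
R4 ← R4 + (1/10)·R1: [0, 28/5, 0]
R5 ← R5 + (7/5)·R1: [0, -88/5, 0]
R3 ← R3 + (15/28)·R2: [0, 0, 0]
R4 ← R4 − (1/4)·R2: [0, 0, 0]
R5 ← R5 + (11/14)·R2: [0, 0, 0]
2 nonzero rows, so rank(BT) = 2.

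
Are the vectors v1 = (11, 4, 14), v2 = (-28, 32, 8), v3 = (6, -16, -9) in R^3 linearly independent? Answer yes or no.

yes

Form the matrix with these vectors as rows and row reduce.
R2 ← R2 + (28/11)·R1: [0, 464/11, 480/11]
R3 ← R3 − (6/11)·R1: [0, -200/11, -183/11]
R3 ← R3 + (25/58)·R2: [0, 0, 63/29]
3 nonzero rows, so the 3 vectors span a space of dimension 3.
Since 3 = 3, the vectors are linearly independent.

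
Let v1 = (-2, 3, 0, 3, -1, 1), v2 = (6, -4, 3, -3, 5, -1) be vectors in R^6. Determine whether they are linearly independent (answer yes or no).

yes

Form the matrix with these vectors as rows and row reduce.
R2 ← R2 + (3)·R1: [0, 5, 3, 6, 2, 2]
2 nonzero rows, so the 2 vectors span a space of dimension 2.
Since 2 = 2, the vectors are linearly independent.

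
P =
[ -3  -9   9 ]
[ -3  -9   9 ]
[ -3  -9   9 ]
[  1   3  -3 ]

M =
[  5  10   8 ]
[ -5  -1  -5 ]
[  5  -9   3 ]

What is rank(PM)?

1

First compute PM:
[[ 75, -102,  48],
 [ 75, -102,  48],
 [ 75, -102,  48],
 [-25,  34, -16]]
Now row reduce the product.
R2 ← R2 − R1: [0, 0, 0]
R3 ← R3 − R1: [0, 0, 0]
R4 ← R4 + (1/3)·R1: [0, 0, 0]
1 nonzero row, so rank(PM) = 1.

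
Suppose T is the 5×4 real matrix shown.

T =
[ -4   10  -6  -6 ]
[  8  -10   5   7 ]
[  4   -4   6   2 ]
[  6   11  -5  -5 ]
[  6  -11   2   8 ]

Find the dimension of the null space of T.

Row reduce to echelon form.
R2 ← R2 + (2)·R1: [0, 10, -7, -5]
R3 ← R3 + R1: [0, 6, 0, -4]
R4 ← R4 + (3/2)·R1: [0, 26, -14, -14]
R5 ← R5 + (3/2)·R1: [0, 4, -7, -1]
R3 ← R3 − (3/5)·R2: [0, 0, 21/5, -1]
R4 ← R4 − (13/5)·R2: [0, 0, 21/5, -1]
R5 ← R5 − (2/5)·R2: [0, 0, -21/5, 1]
R4 ← R4 − R3: [0, 0, 0, 0]
R5 ← R5 + R3: [0, 0, 0, 0]
3 nonzero rows, so rank(T) = 3.
T has 4 columns; by rank–nullity, nullity = 4 − 3 = 1.

1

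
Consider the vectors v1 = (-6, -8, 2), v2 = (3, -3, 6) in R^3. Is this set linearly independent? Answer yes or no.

yes

Form the matrix with these vectors as rows and row reduce.
R2 ← R2 + (1/2)·R1: [0, -7, 7]
2 nonzero rows, so the 2 vectors span a space of dimension 2.
Since 2 = 2, the vectors are linearly independent.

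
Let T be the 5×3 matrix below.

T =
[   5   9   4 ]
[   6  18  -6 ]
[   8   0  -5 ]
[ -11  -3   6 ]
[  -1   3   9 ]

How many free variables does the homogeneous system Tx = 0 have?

0

Row reduce to echelon form.
R2 ← R2 − (6/5)·R1: [0, 36/5, -54/5]
R3 ← R3 − (8/5)·R1: [0, -72/5, -57/5]
R4 ← R4 + (11/5)·R1: [0, 84/5, 74/5]
R5 ← R5 + (1/5)·R1: [0, 24/5, 49/5]
R3 ← R3 + (2)·R2: [0, 0, -33]
R4 ← R4 − (7/3)·R2: [0, 0, 40]
R5 ← R5 − (2/3)·R2: [0, 0, 17]
R4 ← R4 + (40/33)·R3: [0, 0, 0]
R5 ← R5 + (17/33)·R3: [0, 0, 0]
3 nonzero rows, so rank(T) = 3.
T has 3 columns; by rank–nullity, nullity = 3 − 3 = 0.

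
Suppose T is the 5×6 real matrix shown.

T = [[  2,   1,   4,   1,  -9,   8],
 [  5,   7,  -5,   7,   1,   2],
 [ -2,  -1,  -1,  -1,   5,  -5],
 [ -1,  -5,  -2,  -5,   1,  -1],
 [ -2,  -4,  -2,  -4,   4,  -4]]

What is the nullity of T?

3

Row reduce to echelon form.
R2 ← R2 − (5/2)·R1: [0, 9/2, -15, 9/2, 47/2, -18]
R3 ← R3 + R1: [0, 0, 3, 0, -4, 3]
R4 ← R4 + (1/2)·R1: [0, -9/2, 0, -9/2, -7/2, 3]
R5 ← R5 + R1: [0, -3, 2, -3, -5, 4]
R4 ← R4 + R2: [0, 0, -15, 0, 20, -15]
R5 ← R5 + (2/3)·R2: [0, 0, -8, 0, 32/3, -8]
R4 ← R4 + (5)·R3: [0, 0, 0, 0, 0, 0]
R5 ← R5 + (8/3)·R3: [0, 0, 0, 0, 0, 0]
3 nonzero rows, so rank(T) = 3.
T has 6 columns; by rank–nullity, nullity = 6 − 3 = 3.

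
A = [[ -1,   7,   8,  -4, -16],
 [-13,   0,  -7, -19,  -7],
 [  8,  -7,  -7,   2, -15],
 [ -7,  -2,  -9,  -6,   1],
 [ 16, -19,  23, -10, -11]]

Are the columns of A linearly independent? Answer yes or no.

yes

Row reduce A to echelon form.
R2 ← R2 − (13)·R1: [0, -91, -111, 33, 201]
R3 ← R3 + (8)·R1: [0, 49, 57, -30, -143]
R4 ← R4 − (7)·R1: [0, -51, -65, 22, 113]
R5 ← R5 + (16)·R1: [0, 93, 151, -74, -267]
R3 ← R3 + (7/13)·R2: [0, 0, -36/13, -159/13, -452/13]
R4 ← R4 − (51/91)·R2: [0, 0, -254/91, 319/91, 32/91]
R5 ← R5 + (93/91)·R2: [0, 0, 3418/91, -3665/91, -5604/91]
R4 ← R4 − (127/126)·R3: [0, 0, 0, 95/6, 2230/63]
R5 ← R5 + (1709/126)·R3: [0, 0, 0, -1237/6, -33590/63]
R5 ← R5 + (1237/95)·R4: [0, 0, 0, 0, -9612/133]
5 pivots among 5 columns.
Every column is a pivot column, so the columns are linearly independent.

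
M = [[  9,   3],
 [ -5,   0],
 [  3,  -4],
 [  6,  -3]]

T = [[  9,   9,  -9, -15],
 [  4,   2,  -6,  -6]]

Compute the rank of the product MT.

First compute MT:
[[ 93,  87, -99, -153],
 [-45, -45,  45,  75],
 [ 11,  19,  -3, -21],
 [ 42,  48, -36, -72]]
Now row reduce the product.
R2 ← R2 + (15/31)·R1: [0, -90/31, -90/31, 30/31]
R3 ← R3 − (11/93)·R1: [0, 270/31, 270/31, -90/31]
R4 ← R4 − (14/31)·R1: [0, 270/31, 270/31, -90/31]
R3 ← R3 + (3)·R2: [0, 0, 0, 0]
R4 ← R4 + (3)·R2: [0, 0, 0, 0]
2 nonzero rows, so rank(MT) = 2.

2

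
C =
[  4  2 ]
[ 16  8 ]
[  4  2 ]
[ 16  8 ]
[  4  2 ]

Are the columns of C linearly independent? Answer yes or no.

Row reduce C to echelon form.
R2 ← R2 − (4)·R1: [0, 0]
R3 ← R3 − R1: [0, 0]
R4 ← R4 − (4)·R1: [0, 0]
R5 ← R5 − R1: [0, 0]
1 pivot among 2 columns.
Only 1 < 2 pivot columns, so the columns are linearly dependent.

no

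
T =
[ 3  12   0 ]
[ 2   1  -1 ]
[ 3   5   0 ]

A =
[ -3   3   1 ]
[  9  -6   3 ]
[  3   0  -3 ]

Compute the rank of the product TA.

First compute TA:
[[ 99, -63,  39],
 [  0,   0,   8],
 [ 36, -21,  18]]
Now row reduce the product.
R3 ← R3 − (4/11)·R1: [0, 21/11, 42/11]
Swap R2 ↔ R3
3 nonzero rows, so rank(TA) = 3.

3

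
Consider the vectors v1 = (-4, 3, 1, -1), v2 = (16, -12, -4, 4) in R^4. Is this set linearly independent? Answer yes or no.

no

Form the matrix with these vectors as rows and row reduce.
R2 ← R2 + (4)·R1: [0, 0, 0, 0]
1 nonzero row, so the 2 vectors span a space of dimension 1.
Since 1 < 2, the vectors are linearly dependent.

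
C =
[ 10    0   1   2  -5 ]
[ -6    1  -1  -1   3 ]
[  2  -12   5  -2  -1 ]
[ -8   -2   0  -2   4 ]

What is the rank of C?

2

Row reduce to echelon form.
R2 ← R2 + (3/5)·R1: [0, 1, -2/5, 1/5, 0]
R3 ← R3 − (1/5)·R1: [0, -12, 24/5, -12/5, 0]
R4 ← R4 + (4/5)·R1: [0, -2, 4/5, -2/5, 0]
R3 ← R3 + (12)·R2: [0, 0, 0, 0, 0]
R4 ← R4 + (2)·R2: [0, 0, 0, 0, 0]
Echelon form has 2 nonzero rows, so rank(C) = 2.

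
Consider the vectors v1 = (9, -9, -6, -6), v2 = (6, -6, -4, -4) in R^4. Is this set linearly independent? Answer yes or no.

Form the matrix with these vectors as rows and row reduce.
R2 ← R2 − (2/3)·R1: [0, 0, 0, 0]
1 nonzero row, so the 2 vectors span a space of dimension 1.
Since 1 < 2, the vectors are linearly dependent.

no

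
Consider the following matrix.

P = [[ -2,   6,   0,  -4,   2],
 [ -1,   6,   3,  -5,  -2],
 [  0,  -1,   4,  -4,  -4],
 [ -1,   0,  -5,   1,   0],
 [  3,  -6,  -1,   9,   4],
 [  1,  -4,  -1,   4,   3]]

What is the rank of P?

Row reduce to echelon form.
R2 ← R2 − (1/2)·R1: [0, 3, 3, -3, -3]
R4 ← R4 − (1/2)·R1: [0, -3, -5, 3, -1]
R5 ← R5 + (3/2)·R1: [0, 3, -1, 3, 7]
R6 ← R6 + (1/2)·R1: [0, -1, -1, 2, 4]
R3 ← R3 + (1/3)·R2: [0, 0, 5, -5, -5]
R4 ← R4 + R2: [0, 0, -2, 0, -4]
R5 ← R5 − R2: [0, 0, -4, 6, 10]
R6 ← R6 + (1/3)·R2: [0, 0, 0, 1, 3]
R4 ← R4 + (2/5)·R3: [0, 0, 0, -2, -6]
R5 ← R5 + (4/5)·R3: [0, 0, 0, 2, 6]
R5 ← R5 + R4: [0, 0, 0, 0, 0]
R6 ← R6 + (1/2)·R4: [0, 0, 0, 0, 0]
Echelon form has 4 nonzero rows, so rank(P) = 4.

4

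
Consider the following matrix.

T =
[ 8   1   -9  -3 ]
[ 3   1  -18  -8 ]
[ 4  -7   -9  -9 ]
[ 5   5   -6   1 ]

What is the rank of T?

Row reduce to echelon form.
R2 ← R2 − (3/8)·R1: [0, 5/8, -117/8, -55/8]
R3 ← R3 − (1/2)·R1: [0, -15/2, -9/2, -15/2]
R4 ← R4 − (5/8)·R1: [0, 35/8, -3/8, 23/8]
R3 ← R3 + (12)·R2: [0, 0, -180, -90]
R4 ← R4 − (7)·R2: [0, 0, 102, 51]
R4 ← R4 + (17/30)·R3: [0, 0, 0, 0]
Echelon form has 3 nonzero rows, so rank(T) = 3.

3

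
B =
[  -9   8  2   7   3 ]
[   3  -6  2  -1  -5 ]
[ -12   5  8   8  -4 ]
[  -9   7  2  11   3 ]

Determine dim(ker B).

2

Row reduce to echelon form.
R2 ← R2 + (1/3)·R1: [0, -10/3, 8/3, 4/3, -4]
R3 ← R3 − (4/3)·R1: [0, -17/3, 16/3, -4/3, -8]
R4 ← R4 − R1: [0, -1, 0, 4, 0]
R3 ← R3 − (17/10)·R2: [0, 0, 4/5, -18/5, -6/5]
R4 ← R4 − (3/10)·R2: [0, 0, -4/5, 18/5, 6/5]
R4 ← R4 + R3: [0, 0, 0, 0, 0]
3 nonzero rows, so rank(B) = 3.
B has 5 columns; by rank–nullity, nullity = 5 − 3 = 2.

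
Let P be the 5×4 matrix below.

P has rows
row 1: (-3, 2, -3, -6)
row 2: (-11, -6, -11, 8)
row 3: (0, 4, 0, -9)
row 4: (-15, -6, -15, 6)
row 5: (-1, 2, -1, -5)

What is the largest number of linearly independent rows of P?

Row reduce to echelon form.
R2 ← R2 − (11/3)·R1: [0, -40/3, 0, 30]
R4 ← R4 − (5)·R1: [0, -16, 0, 36]
R5 ← R5 − (1/3)·R1: [0, 4/3, 0, -3]
R3 ← R3 + (3/10)·R2: [0, 0, 0, 0]
R4 ← R4 − (6/5)·R2: [0, 0, 0, 0]
R5 ← R5 + (1/10)·R2: [0, 0, 0, 0]
Echelon form has 2 nonzero rows, so rank(P) = 2.
The rank gives the maximum number of linearly independent rows: 2.

2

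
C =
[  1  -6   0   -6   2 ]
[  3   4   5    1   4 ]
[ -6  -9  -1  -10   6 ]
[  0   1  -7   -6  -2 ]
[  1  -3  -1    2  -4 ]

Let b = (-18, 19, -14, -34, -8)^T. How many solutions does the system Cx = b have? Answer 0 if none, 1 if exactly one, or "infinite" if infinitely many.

Row reduce the augmented matrix [C | b].
R2 ← R2 − (3)·R1: [0, 22, 5, 19, -2, 73]
R3 ← R3 + (6)·R1: [0, -45, -1, -46, 18, -122]
R5 ← R5 − R1: [0, 3, -1, 8, -6, 10]
R3 ← R3 + (45/22)·R2: [0, 0, 203/22, -157/22, 153/11, 601/22]
R4 ← R4 − (1/22)·R2: [0, 0, -159/22, -151/22, -21/11, -821/22]
R5 ← R5 − (3/22)·R2: [0, 0, -37/22, 119/22, -63/11, 1/22]
R4 ← R4 + (159/203)·R3: [0, 0, 0, -2528/203, 1824/203, -3232/203]
R5 ← R5 + (37/203)·R3: [0, 0, 0, 834/203, -648/203, 1020/203]
R5 ← R5 + (417/1264)·R4: [0, 0, 0, 0, -18/79, -18/79]
The echelon form has 5 nonzero rows, and every pivot lies in the first 5 columns, so rank(C) = rank([C|b]) = 5.
The system is consistent.
rank = 5 = number of unknowns, so the solution is unique.

1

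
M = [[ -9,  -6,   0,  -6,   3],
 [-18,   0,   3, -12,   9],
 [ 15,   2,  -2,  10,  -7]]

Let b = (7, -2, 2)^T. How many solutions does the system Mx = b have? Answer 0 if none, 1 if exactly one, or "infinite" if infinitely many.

0

Row reduce the augmented matrix [M | b].
R2 ← R2 − (2)·R1: [0, 12, 3, 0, 3, -16]
R3 ← R3 + (5/3)·R1: [0, -8, -2, 0, -2, 41/3]
R3 ← R3 + (2/3)·R2: [0, 0, 0, 0, 0, 3]
The echelon form has 3 nonzero rows; the last pivot sits in the augmented column, so rank(M) = 2 but rank([M|b]) = 3.
Since the ranks differ, the system is inconsistent.
It has no solutions.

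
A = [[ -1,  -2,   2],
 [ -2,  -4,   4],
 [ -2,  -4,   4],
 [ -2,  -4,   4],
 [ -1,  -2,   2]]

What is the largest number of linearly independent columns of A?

Row reduce to echelon form.
R2 ← R2 − (2)·R1: [0, 0, 0]
R3 ← R3 − (2)·R1: [0, 0, 0]
R4 ← R4 − (2)·R1: [0, 0, 0]
R5 ← R5 − R1: [0, 0, 0]
Echelon form has 1 nonzero row, so rank(A) = 1.
The rank gives the maximum number of linearly independent columns: 1.

1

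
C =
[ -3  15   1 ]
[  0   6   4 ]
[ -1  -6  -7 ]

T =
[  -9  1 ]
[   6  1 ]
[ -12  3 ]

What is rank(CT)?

2

First compute CT:
[[105,  15],
 [-12,  18],
 [ 57, -28]]
Now row reduce the product.
R2 ← R2 + (4/35)·R1: [0, 138/7]
R3 ← R3 − (19/35)·R1: [0, -253/7]
R3 ← R3 + (11/6)·R2: [0, 0]
2 nonzero rows, so rank(CT) = 2.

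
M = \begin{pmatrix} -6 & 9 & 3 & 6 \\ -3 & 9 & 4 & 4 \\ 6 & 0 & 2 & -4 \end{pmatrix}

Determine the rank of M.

Row reduce to echelon form.
R2 ← R2 − (1/2)·R1: [0, 9/2, 5/2, 1]
R3 ← R3 + R1: [0, 9, 5, 2]
R3 ← R3 − (2)·R2: [0, 0, 0, 0]
Echelon form has 2 nonzero rows, so rank(M) = 2.

2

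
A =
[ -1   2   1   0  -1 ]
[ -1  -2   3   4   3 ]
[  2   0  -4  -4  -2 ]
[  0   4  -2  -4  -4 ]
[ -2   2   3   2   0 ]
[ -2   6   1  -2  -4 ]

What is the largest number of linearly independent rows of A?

Row reduce to echelon form.
R2 ← R2 − R1: [0, -4, 2, 4, 4]
R3 ← R3 + (2)·R1: [0, 4, -2, -4, -4]
R5 ← R5 − (2)·R1: [0, -2, 1, 2, 2]
R6 ← R6 − (2)·R1: [0, 2, -1, -2, -2]
R3 ← R3 + R2: [0, 0, 0, 0, 0]
R4 ← R4 + R2: [0, 0, 0, 0, 0]
R5 ← R5 − (1/2)·R2: [0, 0, 0, 0, 0]
R6 ← R6 + (1/2)·R2: [0, 0, 0, 0, 0]
Echelon form has 2 nonzero rows, so rank(A) = 2.
The rank gives the maximum number of linearly independent rows: 2.

2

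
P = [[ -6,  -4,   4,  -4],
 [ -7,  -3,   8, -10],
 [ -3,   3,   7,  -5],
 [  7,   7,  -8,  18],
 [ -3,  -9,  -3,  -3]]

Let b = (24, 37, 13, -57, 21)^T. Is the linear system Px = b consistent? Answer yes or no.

yes

Row reduce the augmented matrix [P | b].
R2 ← R2 − (7/6)·R1: [0, 5/3, 10/3, -16/3, 9]
R3 ← R3 − (1/2)·R1: [0, 5, 5, -3, 1]
R4 ← R4 + (7/6)·R1: [0, 7/3, -10/3, 40/3, -29]
R5 ← R5 − (1/2)·R1: [0, -7, -5, -1, 9]
R3 ← R3 − (3)·R2: [0, 0, -5, 13, -26]
R4 ← R4 − (7/5)·R2: [0, 0, -8, 104/5, -208/5]
R5 ← R5 + (21/5)·R2: [0, 0, 9, -117/5, 234/5]
R4 ← R4 − (8/5)·R3: [0, 0, 0, 0, 0]
R5 ← R5 + (9/5)·R3: [0, 0, 0, 0, 0]
The echelon form has 3 nonzero rows, and every pivot lies in the first 4 columns, so rank(P) = rank([P|b]) = 3.
The system is consistent.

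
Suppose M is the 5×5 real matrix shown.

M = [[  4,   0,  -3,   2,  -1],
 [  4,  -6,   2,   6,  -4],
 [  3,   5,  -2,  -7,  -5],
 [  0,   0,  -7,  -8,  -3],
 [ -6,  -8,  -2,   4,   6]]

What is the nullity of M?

1

Row reduce to echelon form.
R2 ← R2 − R1: [0, -6, 5, 4, -3]
R3 ← R3 − (3/4)·R1: [0, 5, 1/4, -17/2, -17/4]
R5 ← R5 + (3/2)·R1: [0, -8, -13/2, 7, 9/2]
R3 ← R3 + (5/6)·R2: [0, 0, 53/12, -31/6, -27/4]
R5 ← R5 − (4/3)·R2: [0, 0, -79/6, 5/3, 17/2]
R4 ← R4 + (84/53)·R3: [0, 0, 0, -858/53, -726/53]
R5 ← R5 + (158/53)·R3: [0, 0, 0, -728/53, -616/53]
R5 ← R5 − (28/33)·R4: [0, 0, 0, 0, 0]
4 nonzero rows, so rank(M) = 4.
M has 5 columns; by rank–nullity, nullity = 5 − 4 = 1.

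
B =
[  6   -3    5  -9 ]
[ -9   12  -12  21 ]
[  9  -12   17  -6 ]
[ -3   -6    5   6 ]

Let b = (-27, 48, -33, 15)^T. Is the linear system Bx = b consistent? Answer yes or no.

Row reduce the augmented matrix [B | b].
R2 ← R2 + (3/2)·R1: [0, 15/2, -9/2, 15/2, 15/2]
R3 ← R3 − (3/2)·R1: [0, -15/2, 19/2, 15/2, 15/2]
R4 ← R4 + (1/2)·R1: [0, -15/2, 15/2, 3/2, 3/2]
R3 ← R3 + R2: [0, 0, 5, 15, 15]
R4 ← R4 + R2: [0, 0, 3, 9, 9]
R4 ← R4 − (3/5)·R3: [0, 0, 0, 0, 0]
The echelon form has 3 nonzero rows, and every pivot lies in the first 4 columns, so rank(B) = rank([B|b]) = 3.
The system is consistent.

yes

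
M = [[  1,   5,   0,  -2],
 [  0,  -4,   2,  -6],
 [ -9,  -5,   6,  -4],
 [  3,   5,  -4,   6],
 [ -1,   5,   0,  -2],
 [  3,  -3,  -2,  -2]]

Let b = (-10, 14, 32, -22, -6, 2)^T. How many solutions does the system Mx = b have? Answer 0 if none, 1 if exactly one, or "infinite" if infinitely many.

1

Row reduce the augmented matrix [M | b].
R3 ← R3 + (9)·R1: [0, 40, 6, -22, -58]
R4 ← R4 − (3)·R1: [0, -10, -4, 12, 8]
R5 ← R5 + R1: [0, 10, 0, -4, -16]
R6 ← R6 − (3)·R1: [0, -18, -2, 4, 32]
R3 ← R3 + (10)·R2: [0, 0, 26, -82, 82]
R4 ← R4 − (5/2)·R2: [0, 0, -9, 27, -27]
R5 ← R5 + (5/2)·R2: [0, 0, 5, -19, 19]
R6 ← R6 − (9/2)·R2: [0, 0, -11, 31, -31]
R4 ← R4 + (9/26)·R3: [0, 0, 0, -18/13, 18/13]
R5 ← R5 − (5/26)·R3: [0, 0, 0, -42/13, 42/13]
R6 ← R6 + (11/26)·R3: [0, 0, 0, -48/13, 48/13]
R5 ← R5 − (7/3)·R4: [0, 0, 0, 0, 0]
R6 ← R6 − (8/3)·R4: [0, 0, 0, 0, 0]
The echelon form has 4 nonzero rows, and every pivot lies in the first 4 columns, so rank(M) = rank([M|b]) = 4.
The system is consistent.
rank = 4 = number of unknowns, so the solution is unique.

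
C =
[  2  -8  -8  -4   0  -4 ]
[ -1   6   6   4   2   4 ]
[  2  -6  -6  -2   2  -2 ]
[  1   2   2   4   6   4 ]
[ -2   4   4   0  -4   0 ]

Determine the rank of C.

Row reduce to echelon form.
R2 ← R2 + (1/2)·R1: [0, 2, 2, 2, 2, 2]
R3 ← R3 − R1: [0, 2, 2, 2, 2, 2]
R4 ← R4 − (1/2)·R1: [0, 6, 6, 6, 6, 6]
R5 ← R5 + R1: [0, -4, -4, -4, -4, -4]
R3 ← R3 − R2: [0, 0, 0, 0, 0, 0]
R4 ← R4 − (3)·R2: [0, 0, 0, 0, 0, 0]
R5 ← R5 + (2)·R2: [0, 0, 0, 0, 0, 0]
Echelon form has 2 nonzero rows, so rank(C) = 2.

2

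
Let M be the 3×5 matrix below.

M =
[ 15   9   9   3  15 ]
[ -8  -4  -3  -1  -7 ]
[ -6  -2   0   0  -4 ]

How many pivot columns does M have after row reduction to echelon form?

Row reduce to echelon form.
R2 ← R2 + (8/15)·R1: [0, 4/5, 9/5, 3/5, 1]
R3 ← R3 + (2/5)·R1: [0, 8/5, 18/5, 6/5, 2]
R3 ← R3 − (2)·R2: [0, 0, 0, 0, 0]
Echelon form has 2 nonzero rows, so rank(M) = 2.
Each nonzero row contributes one pivot column: 2 pivot columns.

2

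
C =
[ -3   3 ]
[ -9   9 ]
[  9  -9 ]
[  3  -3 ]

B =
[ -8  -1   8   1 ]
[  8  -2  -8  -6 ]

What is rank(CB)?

First compute CB:
[[ 48,  -3, -48, -21],
 [144,  -9, -144, -63],
 [-144,   9, 144,  63],
 [-48,   3,  48,  21]]
Now row reduce the product.
R2 ← R2 − (3)·R1: [0, 0, 0, 0]
R3 ← R3 + (3)·R1: [0, 0, 0, 0]
R4 ← R4 + R1: [0, 0, 0, 0]
1 nonzero row, so rank(CB) = 1.

1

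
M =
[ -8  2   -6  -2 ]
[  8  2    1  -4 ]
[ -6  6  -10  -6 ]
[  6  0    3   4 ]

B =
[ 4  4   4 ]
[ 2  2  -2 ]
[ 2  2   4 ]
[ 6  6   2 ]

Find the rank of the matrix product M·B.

First compute MB:
[[-52, -52, -64],
 [ 14,  14,  24],
 [-68, -68, -88],
 [ 54,  54,  44]]
Now row reduce the product.
R2 ← R2 + (7/26)·R1: [0, 0, 88/13]
R3 ← R3 − (17/13)·R1: [0, 0, -56/13]
R4 ← R4 + (27/26)·R1: [0, 0, -292/13]
R3 ← R3 + (7/11)·R2: [0, 0, 0]
R4 ← R4 + (73/22)·R2: [0, 0, 0]
2 nonzero rows, so rank(MB) = 2.

2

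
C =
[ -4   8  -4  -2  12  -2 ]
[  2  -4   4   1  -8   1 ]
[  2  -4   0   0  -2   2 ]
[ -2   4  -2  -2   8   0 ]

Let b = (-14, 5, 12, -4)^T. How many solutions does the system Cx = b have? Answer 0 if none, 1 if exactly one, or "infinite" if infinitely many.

infinite

Row reduce the augmented matrix [C | b].
R2 ← R2 + (1/2)·R1: [0, 0, 2, 0, -2, 0, -2]
R3 ← R3 + (1/2)·R1: [0, 0, -2, -1, 4, 1, 5]
R4 ← R4 − (1/2)·R1: [0, 0, 0, -1, 2, 1, 3]
R3 ← R3 + R2: [0, 0, 0, -1, 2, 1, 3]
R4 ← R4 − R3: [0, 0, 0, 0, 0, 0, 0]
The echelon form has 3 nonzero rows, and every pivot lies in the first 6 columns, so rank(C) = rank([C|b]) = 3.
The system is consistent.
rank = 3 < 6 unknowns, so there are infinitely many solutions.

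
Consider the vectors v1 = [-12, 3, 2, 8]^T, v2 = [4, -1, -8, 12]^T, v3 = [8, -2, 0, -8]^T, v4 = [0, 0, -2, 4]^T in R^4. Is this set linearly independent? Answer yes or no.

no

Form the matrix with these vectors as rows and row reduce.
R2 ← R2 + (1/3)·R1: [0, 0, -22/3, 44/3]
R3 ← R3 + (2/3)·R1: [0, 0, 4/3, -8/3]
R3 ← R3 + (2/11)·R2: [0, 0, 0, 0]
R4 ← R4 − (3/11)·R2: [0, 0, 0, 0]
2 nonzero rows, so the 4 vectors span a space of dimension 2.
Since 2 < 4, the vectors are linearly dependent.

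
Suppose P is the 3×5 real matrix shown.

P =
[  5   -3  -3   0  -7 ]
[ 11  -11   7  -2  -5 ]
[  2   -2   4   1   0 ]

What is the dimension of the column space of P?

Row reduce to echelon form.
R2 ← R2 − (11/5)·R1: [0, -22/5, 68/5, -2, 52/5]
R3 ← R3 − (2/5)·R1: [0, -4/5, 26/5, 1, 14/5]
R3 ← R3 − (2/11)·R2: [0, 0, 30/11, 15/11, 10/11]
Echelon form has 3 nonzero rows, so rank(P) = 3.
The column space has dimension equal to the rank: 3.

3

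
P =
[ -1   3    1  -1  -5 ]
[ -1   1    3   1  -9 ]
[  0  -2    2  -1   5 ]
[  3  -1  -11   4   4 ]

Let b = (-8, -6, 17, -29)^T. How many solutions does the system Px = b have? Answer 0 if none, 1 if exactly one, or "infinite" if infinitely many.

infinite

Row reduce the augmented matrix [P | b].
R2 ← R2 − R1: [0, -2, 2, 2, -4, 2]
R4 ← R4 + (3)·R1: [0, 8, -8, 1, -11, -53]
R3 ← R3 − R2: [0, 0, 0, -3, 9, 15]
R4 ← R4 + (4)·R2: [0, 0, 0, 9, -27, -45]
R4 ← R4 + (3)·R3: [0, 0, 0, 0, 0, 0]
The echelon form has 3 nonzero rows, and every pivot lies in the first 5 columns, so rank(P) = rank([P|b]) = 3.
The system is consistent.
rank = 3 < 5 unknowns, so there are infinitely many solutions.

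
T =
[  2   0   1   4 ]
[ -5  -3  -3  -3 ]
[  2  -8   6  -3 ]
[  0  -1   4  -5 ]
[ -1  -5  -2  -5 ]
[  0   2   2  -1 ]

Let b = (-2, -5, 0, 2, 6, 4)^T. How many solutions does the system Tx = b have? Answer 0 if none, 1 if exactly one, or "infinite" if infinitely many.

Row reduce the augmented matrix [T | b].
R2 ← R2 + (5/2)·R1: [0, -3, -1/2, 7, -10]
R3 ← R3 − R1: [0, -8, 5, -7, 2]
R5 ← R5 + (1/2)·R1: [0, -5, -3/2, -3, 5]
R3 ← R3 − (8/3)·R2: [0, 0, 19/3, -77/3, 86/3]
R4 ← R4 − (1/3)·R2: [0, 0, 25/6, -22/3, 16/3]
R5 ← R5 − (5/3)·R2: [0, 0, -2/3, -44/3, 65/3]
R6 ← R6 + (2/3)·R2: [0, 0, 5/3, 11/3, -8/3]
R4 ← R4 − (25/38)·R3: [0, 0, 0, 363/38, -257/19]
R5 ← R5 + (2/19)·R3: [0, 0, 0, -330/19, 469/19]
R6 ← R6 − (5/19)·R3: [0, 0, 0, 198/19, -194/19]
R5 ← R5 + (20/11)·R4: [0, 0, 0, 0, 1/11]
R6 ← R6 − (12/11)·R4: [0, 0, 0, 0, 50/11]
R6 ← R6 − (50)·R5: [0, 0, 0, 0, 0]
The echelon form has 5 nonzero rows; the last pivot sits in the augmented column, so rank(T) = 4 but rank([T|b]) = 5.
Since the ranks differ, the system is inconsistent.
It has no solutions.

0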